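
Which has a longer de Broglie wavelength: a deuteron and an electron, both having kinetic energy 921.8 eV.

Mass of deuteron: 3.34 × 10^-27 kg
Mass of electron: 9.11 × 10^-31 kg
The electron has the longer wavelength.

Using λ = h/√(2mKE):

For deuteron: λ₁ = h/√(2m₁KE) = 6.67 × 10^-13 m
For electron: λ₂ = h/√(2m₂KE) = 4.04 × 10^-11 m

Since λ ∝ 1/√m at constant kinetic energy, the lighter particle has the longer wavelength.

The electron has the longer de Broglie wavelength.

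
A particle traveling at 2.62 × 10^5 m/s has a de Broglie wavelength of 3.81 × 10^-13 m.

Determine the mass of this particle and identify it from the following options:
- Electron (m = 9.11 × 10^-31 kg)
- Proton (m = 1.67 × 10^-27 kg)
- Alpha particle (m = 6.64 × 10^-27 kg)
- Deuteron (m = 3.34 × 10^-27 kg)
The particle is an alpha particle.

From λ = h/(mv), solve for mass:

m = h/(λv)
m = (6.626 × 10^-34 J·s) / (3.81 × 10^-13 m × 2.62 × 10^5 m/s)
m = 6.64 × 10^-27 kg

Comparing with the listed masses, this is closest to an alpha particle.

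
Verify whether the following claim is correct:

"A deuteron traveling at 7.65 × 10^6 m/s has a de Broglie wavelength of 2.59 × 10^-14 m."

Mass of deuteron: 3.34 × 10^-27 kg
True

The claim is correct.

Using λ = h/(mv):
λ = (6.626 × 10^-34 J·s) / (3.34 × 10^-27 kg × 7.65 × 10^6 m/s)
λ = 2.59 × 10^-14 m

This matches the claimed value.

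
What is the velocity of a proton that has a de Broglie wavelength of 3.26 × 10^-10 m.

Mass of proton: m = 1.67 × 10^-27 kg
1.22 × 10^3 m/s

From the de Broglie relation λ = h/(mv), we solve for v:

v = h/(mλ)
v = (6.626 × 10^-34 J·s) / (1.67 × 10^-27 kg × 3.26 × 10^-10 m)
v = 1.22 × 10^3 m/s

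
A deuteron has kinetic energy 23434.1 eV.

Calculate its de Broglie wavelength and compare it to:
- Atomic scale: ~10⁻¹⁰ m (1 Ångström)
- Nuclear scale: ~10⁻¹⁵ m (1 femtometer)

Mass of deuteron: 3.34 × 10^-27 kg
λ = 1.32 × 10^-13 m, which is between nuclear and atomic scales.

Using λ = h/√(2mKE):

KE = 23434.1 eV = 3.755 × 10^-15 J

λ = h/√(2mKE)
λ = (6.626 × 10^-34 J·s) / √(2 × 3.34 × 10^-27 kg × 3.755 × 10^-15 J)
λ = 1.32 × 10^-13 m

Comparison:
- Atomic scale (10⁻¹⁰ m): λ is 0.0013× this size
- Nuclear scale (10⁻¹⁵ m): λ is 1.3e+02× this size

The wavelength is between nuclear and atomic scales.

This wavelength is appropriate for probing atomic structure but too large for nuclear physics experiments.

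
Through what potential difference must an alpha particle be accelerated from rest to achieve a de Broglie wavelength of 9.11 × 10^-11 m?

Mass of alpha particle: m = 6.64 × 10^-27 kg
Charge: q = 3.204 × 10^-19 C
1.24 × 10^-2 V

From λ = h/√(2mqV), we solve for V:

λ² = h²/(2mqV)
V = h²/(2mqλ²)
V = (6.626 × 10^-34 J·s)² / (2 × 6.64 × 10^-27 kg × 3.204 × 10^-19 C × (9.11 × 10^-11 m)²)
V = 1.24 × 10^-2 V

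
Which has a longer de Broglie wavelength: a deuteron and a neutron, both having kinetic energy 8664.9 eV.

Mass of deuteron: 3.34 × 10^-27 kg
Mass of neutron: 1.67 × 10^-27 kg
The neutron has the longer wavelength.

Using λ = h/√(2mKE):

For deuteron: λ₁ = h/√(2m₁KE) = 2.18 × 10^-13 m
For neutron: λ₂ = h/√(2m₂KE) = 3.08 × 10^-13 m

Since λ ∝ 1/√m at constant kinetic energy, the lighter particle has the longer wavelength.

The neutron has the longer de Broglie wavelength.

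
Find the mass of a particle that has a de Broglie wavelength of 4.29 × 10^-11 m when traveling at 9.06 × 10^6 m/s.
1.70 × 10^-30 kg

From the de Broglie relation λ = h/(mv), we solve for m:

m = h/(λv)
m = (6.626 × 10^-34 J·s) / (4.29 × 10^-11 m × 9.06 × 10^6 m/s)
m = 1.70 × 10^-30 kg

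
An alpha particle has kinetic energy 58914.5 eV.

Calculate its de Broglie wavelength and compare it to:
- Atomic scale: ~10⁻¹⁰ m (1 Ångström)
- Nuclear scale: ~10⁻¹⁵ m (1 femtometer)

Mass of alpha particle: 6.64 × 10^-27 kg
λ = 5.92 × 10^-14 m, which is between nuclear and atomic scales.

Using λ = h/√(2mKE):

KE = 58914.5 eV = 9.439 × 10^-15 J

λ = h/√(2mKE)
λ = (6.626 × 10^-34 J·s) / √(2 × 6.64 × 10^-27 kg × 9.439 × 10^-15 J)
λ = 5.92 × 10^-14 m

Comparison:
- Atomic scale (10⁻¹⁰ m): λ is 0.00059× this size
- Nuclear scale (10⁻¹⁵ m): λ is 59× this size

The wavelength is between nuclear and atomic scales.

This wavelength is appropriate for probing atomic structure but too large for nuclear physics experiments.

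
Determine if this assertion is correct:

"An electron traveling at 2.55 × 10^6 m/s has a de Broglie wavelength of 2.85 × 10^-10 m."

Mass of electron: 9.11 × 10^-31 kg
True

The claim is correct.

Using λ = h/(mv):
λ = (6.626 × 10^-34 J·s) / (9.11 × 10^-31 kg × 2.55 × 10^6 m/s)
λ = 2.85 × 10^-10 m

This matches the claimed value.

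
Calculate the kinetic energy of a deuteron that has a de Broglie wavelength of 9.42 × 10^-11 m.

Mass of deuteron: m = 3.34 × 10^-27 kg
7.41 × 10^-21 J (or 0.0462 eV)

From λ = h/√(2mKE), we solve for KE:

λ² = h²/(2mKE)
KE = h²/(2mλ²)
KE = (6.626 × 10^-34 J·s)² / (2 × 3.34 × 10^-27 kg × (9.42 × 10^-11 m)²)
KE = 7.41 × 10^-21 J
KE = 0.0462 eV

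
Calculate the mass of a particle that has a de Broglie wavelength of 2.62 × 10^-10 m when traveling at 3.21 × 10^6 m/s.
7.88 × 10^-31 kg

From the de Broglie relation λ = h/(mv), we solve for m:

m = h/(λv)
m = (6.626 × 10^-34 J·s) / (2.62 × 10^-10 m × 3.21 × 10^6 m/s)
m = 7.88 × 10^-31 kg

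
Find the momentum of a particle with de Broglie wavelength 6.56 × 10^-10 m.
1.01 × 10^-24 kg·m/s

From the de Broglie relation λ = h/p, we solve for p:

p = h/λ
p = (6.626 × 10^-34 J·s) / (6.56 × 10^-10 m)
p = 1.01 × 10^-24 kg·m/s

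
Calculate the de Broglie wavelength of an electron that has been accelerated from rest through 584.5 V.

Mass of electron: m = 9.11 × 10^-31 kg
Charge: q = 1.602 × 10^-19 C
5.07 × 10^-11 m

When a particle is accelerated through voltage V, it gains kinetic energy KE = qV.

The de Broglie wavelength is then λ = h/√(2mqV):

λ = h/√(2mqV)
λ = (6.626 × 10^-34 J·s) / √(2 × 9.11 × 10^-31 kg × 1.602 × 10^-19 C × 584.5 V)
λ = 5.07 × 10^-11 m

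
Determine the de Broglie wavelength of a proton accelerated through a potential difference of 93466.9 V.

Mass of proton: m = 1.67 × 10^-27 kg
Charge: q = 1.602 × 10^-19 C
9.37 × 10^-14 m

When a particle is accelerated through voltage V, it gains kinetic energy KE = qV.

The de Broglie wavelength is then λ = h/√(2mqV):

λ = h/√(2mqV)
λ = (6.626 × 10^-34 J·s) / √(2 × 1.67 × 10^-27 kg × 1.602 × 10^-19 C × 93466.9 V)
λ = 9.37 × 10^-14 m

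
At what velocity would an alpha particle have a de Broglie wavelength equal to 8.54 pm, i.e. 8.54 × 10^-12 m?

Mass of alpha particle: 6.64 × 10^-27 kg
1.17 × 10^4 m/s

From λ = h/(mv), solve for v:

v = h/(mλ)
v = (6.626 × 10^-34 J·s) / (6.64 × 10^-27 kg × 8.54 × 10^-12 m)
v = 1.17 × 10^4 m/s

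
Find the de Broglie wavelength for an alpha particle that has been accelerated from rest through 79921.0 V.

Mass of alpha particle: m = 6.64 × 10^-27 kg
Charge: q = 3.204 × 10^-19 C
3.59 × 10^-14 m

When a particle is accelerated through voltage V, it gains kinetic energy KE = qV.

The de Broglie wavelength is then λ = h/√(2mqV):

λ = h/√(2mqV)
λ = (6.626 × 10^-34 J·s) / √(2 × 6.64 × 10^-27 kg × 3.204 × 10^-19 C × 79921.0 V)
λ = 3.59 × 10^-14 m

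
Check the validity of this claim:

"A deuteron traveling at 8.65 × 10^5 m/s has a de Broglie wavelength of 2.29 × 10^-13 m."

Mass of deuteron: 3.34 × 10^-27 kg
True

The claim is correct.

Using λ = h/(mv):
λ = (6.626 × 10^-34 J·s) / (3.34 × 10^-27 kg × 8.65 × 10^5 m/s)
λ = 2.29 × 10^-13 m

This matches the claimed value.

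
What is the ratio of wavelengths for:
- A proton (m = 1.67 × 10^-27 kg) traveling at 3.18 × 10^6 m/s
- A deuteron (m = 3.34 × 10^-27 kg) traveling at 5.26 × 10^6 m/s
λ₁/λ₂ = 3.31

Using λ = h/(mv):

λ₁ = h/(m₁v₁) = 1.25 × 10^-13 m
λ₂ = h/(m₂v₂) = 3.77 × 10^-14 m

Ratio λ₁/λ₂ = (m₂v₂)/(m₁v₁)
         = (3.34 × 10^-27 kg × 5.26 × 10^6 m/s) / (1.67 × 10^-27 kg × 3.18 × 10^6 m/s)
         = 3.31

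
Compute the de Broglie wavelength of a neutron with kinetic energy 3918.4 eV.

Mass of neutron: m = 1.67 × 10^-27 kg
4.58 × 10^-13 m

Using λ = h/√(2mKE):

First convert KE to Joules: KE = 3918.4 eV = 6.278 × 10^-16 J

λ = h/√(2mKE)
λ = (6.626 × 10^-34 J·s) / √(2 × 1.67 × 10^-27 kg × 6.278 × 10^-16 J)
λ = 4.58 × 10^-13 m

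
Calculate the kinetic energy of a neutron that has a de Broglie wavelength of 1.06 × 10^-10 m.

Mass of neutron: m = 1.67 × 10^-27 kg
1.17 × 10^-20 J (or 0.0730 eV)

From λ = h/√(2mKE), we solve for KE:

λ² = h²/(2mKE)
KE = h²/(2mλ²)
KE = (6.626 × 10^-34 J·s)² / (2 × 1.67 × 10^-27 kg × (1.06 × 10^-10 m)²)
KE = 1.17 × 10^-20 J
KE = 0.0730 eV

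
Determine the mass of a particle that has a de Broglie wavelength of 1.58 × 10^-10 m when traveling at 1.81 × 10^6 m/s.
2.32 × 10^-30 kg

From the de Broglie relation λ = h/(mv), we solve for m:

m = h/(λv)
m = (6.626 × 10^-34 J·s) / (1.58 × 10^-10 m × 1.81 × 10^6 m/s)
m = 2.32 × 10^-30 kg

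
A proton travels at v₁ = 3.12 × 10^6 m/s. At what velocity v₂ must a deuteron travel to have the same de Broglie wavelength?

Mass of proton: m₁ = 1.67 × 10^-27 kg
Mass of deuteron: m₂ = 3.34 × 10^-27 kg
v₂ = 1.56 × 10^6 m/s

For equal de Broglie wavelengths: λ₁ = λ₂

h/(m₁v₁) = h/(m₂v₂)
m₁v₁ = m₂v₂
v₂ = v₁ · (m₁/m₂)

v₂ = 3.12 × 10^6 m/s × (1.67 × 10^-27 kg / 3.34 × 10^-27 kg)
v₂ = 1.56 × 10^6 m/s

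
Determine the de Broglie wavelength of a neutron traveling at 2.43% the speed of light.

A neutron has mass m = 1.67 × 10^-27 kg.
5.45 × 10^-14 m

Using the de Broglie relation λ = h/(mv):

v = 2.43% × c = 7.285 × 10^6 m/s

λ = h/(mv)
λ = (6.626 × 10^-34 J·s) / (1.67 × 10^-27 kg × 7.285 × 10^6 m/s)
λ = 5.45 × 10^-14 m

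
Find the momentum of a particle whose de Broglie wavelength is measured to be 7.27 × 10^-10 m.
9.11 × 10^-25 kg·m/s

From the de Broglie relation λ = h/p, we solve for p:

p = h/λ
p = (6.626 × 10^-34 J·s) / (7.27 × 10^-10 m)
p = 9.11 × 10^-25 kg·m/s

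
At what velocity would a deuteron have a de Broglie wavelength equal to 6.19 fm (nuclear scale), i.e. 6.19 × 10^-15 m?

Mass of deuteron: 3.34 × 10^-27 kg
3.20 × 10^7 m/s

From λ = h/(mv), solve for v:

v = h/(mλ)
v = (6.626 × 10^-34 J·s) / (3.34 × 10^-27 kg × 6.19 × 10^-15 m)
v = 3.20 × 10^7 m/s

Note: This velocity is 10.7% of the speed of light, so relativistic corrections would be needed for a more accurate calculation.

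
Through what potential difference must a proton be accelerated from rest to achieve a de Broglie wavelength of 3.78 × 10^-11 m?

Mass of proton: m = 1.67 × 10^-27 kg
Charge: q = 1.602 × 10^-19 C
5.74 × 10^-1 V

From λ = h/√(2mqV), we solve for V:

λ² = h²/(2mqV)
V = h²/(2mqλ²)
V = (6.626 × 10^-34 J·s)² / (2 × 1.67 × 10^-27 kg × 1.602 × 10^-19 C × (3.78 × 10^-11 m)²)
V = 5.74 × 10^-1 V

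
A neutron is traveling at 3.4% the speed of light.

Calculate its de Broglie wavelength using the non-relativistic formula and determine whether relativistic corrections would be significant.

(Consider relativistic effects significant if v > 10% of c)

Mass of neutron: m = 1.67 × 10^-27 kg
No, relativistic corrections are not needed.

Using the non-relativistic de Broglie formula λ = h/(mv):

v = 3.4% × c = 1.019 × 10^7 m/s

λ = h/(mv)
λ = (6.626 × 10^-34 J·s) / (1.67 × 10^-27 kg × 1.019 × 10^7 m/s)
λ = 3.89 × 10^-14 m

Since v = 3.4% of c < 10% of c, relativistic corrections are NOT significant and this non-relativistic result is a good approximation.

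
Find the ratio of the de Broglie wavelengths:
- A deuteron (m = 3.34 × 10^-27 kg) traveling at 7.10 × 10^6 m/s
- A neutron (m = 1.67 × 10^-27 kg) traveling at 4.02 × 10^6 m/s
λ₁/λ₂ = 0.283

Using λ = h/(mv):

λ₁ = h/(m₁v₁) = 2.79 × 10^-14 m
λ₂ = h/(m₂v₂) = 9.87 × 10^-14 m

Ratio λ₁/λ₂ = (m₂v₂)/(m₁v₁)
         = (1.67 × 10^-27 kg × 4.02 × 10^6 m/s) / (3.34 × 10^-27 kg × 7.10 × 10^6 m/s)
         = 0.283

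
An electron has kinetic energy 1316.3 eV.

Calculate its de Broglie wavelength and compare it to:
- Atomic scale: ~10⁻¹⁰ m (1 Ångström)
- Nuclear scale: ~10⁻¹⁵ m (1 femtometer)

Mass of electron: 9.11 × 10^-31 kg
λ = 3.38 × 10^-11 m, which is between nuclear and atomic scales.

Using λ = h/√(2mKE):

KE = 1316.3 eV = 2.109 × 10^-16 J

λ = h/√(2mKE)
λ = (6.626 × 10^-34 J·s) / √(2 × 9.11 × 10^-31 kg × 2.109 × 10^-16 J)
λ = 3.38 × 10^-11 m

Comparison:
- Atomic scale (10⁻¹⁰ m): λ is 0.34× this size
- Nuclear scale (10⁻¹⁵ m): λ is 3.4e+04× this size

The wavelength is between nuclear and atomic scales.

This wavelength is appropriate for probing atomic structure but too large for nuclear physics experiments.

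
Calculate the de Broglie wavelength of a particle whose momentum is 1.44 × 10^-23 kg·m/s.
4.60 × 10^-11 m

Using the de Broglie relation λ = h/p:

λ = h/p
λ = (6.626 × 10^-34 J·s) / (1.44 × 10^-23 kg·m/s)
λ = 4.60 × 10^-11 m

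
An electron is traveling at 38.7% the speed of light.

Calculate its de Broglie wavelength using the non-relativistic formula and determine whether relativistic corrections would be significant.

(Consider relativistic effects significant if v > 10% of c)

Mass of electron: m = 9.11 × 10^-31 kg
Yes, relativistic corrections are needed.

Using the non-relativistic de Broglie formula λ = h/(mv):

v = 38.7% × c = 1.160 × 10^8 m/s

λ = h/(mv)
λ = (6.626 × 10^-34 J·s) / (9.11 × 10^-31 kg × 1.160 × 10^8 m/s)
λ = 6.27 × 10^-12 m

Since v = 38.7% of c > 10% of c, relativistic corrections ARE significant and the actual wavelength would differ from this non-relativistic estimate.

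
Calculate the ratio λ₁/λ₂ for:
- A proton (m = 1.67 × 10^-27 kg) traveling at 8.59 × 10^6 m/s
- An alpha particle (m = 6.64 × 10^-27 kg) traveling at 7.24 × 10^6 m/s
λ₁/λ₂ = 3.35

Using λ = h/(mv):

λ₁ = h/(m₁v₁) = 4.62 × 10^-14 m
λ₂ = h/(m₂v₂) = 1.38 × 10^-14 m

Ratio λ₁/λ₂ = (m₂v₂)/(m₁v₁)
         = (6.64 × 10^-27 kg × 7.24 × 10^6 m/s) / (1.67 × 10^-27 kg × 8.59 × 10^6 m/s)
         = 3.35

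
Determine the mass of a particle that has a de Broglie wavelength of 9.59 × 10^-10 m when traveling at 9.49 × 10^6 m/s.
7.28 × 10^-32 kg

From the de Broglie relation λ = h/(mv), we solve for m:

m = h/(λv)
m = (6.626 × 10^-34 J·s) / (9.59 × 10^-10 m × 9.49 × 10^6 m/s)
m = 7.28 × 10^-32 kg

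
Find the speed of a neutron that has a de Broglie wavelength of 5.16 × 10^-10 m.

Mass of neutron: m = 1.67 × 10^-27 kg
7.69 × 10^2 m/s

From the de Broglie relation λ = h/(mv), we solve for v:

v = h/(mλ)
v = (6.626 × 10^-34 J·s) / (1.67 × 10^-27 kg × 5.16 × 10^-10 m)
v = 7.69 × 10^2 m/s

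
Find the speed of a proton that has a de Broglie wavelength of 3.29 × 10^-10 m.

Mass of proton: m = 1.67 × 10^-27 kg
1.21 × 10^3 m/s

From the de Broglie relation λ = h/(mv), we solve for v:

v = h/(mλ)
v = (6.626 × 10^-34 J·s) / (1.67 × 10^-27 kg × 3.29 × 10^-10 m)
v = 1.21 × 10^3 m/s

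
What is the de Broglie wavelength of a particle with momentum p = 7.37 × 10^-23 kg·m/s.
8.99 × 10^-12 m

Using the de Broglie relation λ = h/p:

λ = h/p
λ = (6.626 × 10^-34 J·s) / (7.37 × 10^-23 kg·m/s)
λ = 8.99 × 10^-12 m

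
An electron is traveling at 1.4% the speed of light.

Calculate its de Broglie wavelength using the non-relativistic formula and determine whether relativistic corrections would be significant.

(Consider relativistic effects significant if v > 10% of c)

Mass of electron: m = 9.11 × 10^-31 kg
No, relativistic corrections are not needed.

Using the non-relativistic de Broglie formula λ = h/(mv):

v = 1.4% × c = 4.197 × 10^6 m/s

λ = h/(mv)
λ = (6.626 × 10^-34 J·s) / (9.11 × 10^-31 kg × 4.197 × 10^6 m/s)
λ = 1.73 × 10^-10 m

Since v = 1.4% of c < 10% of c, relativistic corrections are NOT significant and this non-relativistic result is a good approximation.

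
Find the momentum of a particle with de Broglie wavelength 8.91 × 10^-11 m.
7.44 × 10^-24 kg·m/s

From the de Broglie relation λ = h/p, we solve for p:

p = h/λ
p = (6.626 × 10^-34 J·s) / (8.91 × 10^-11 m)
p = 7.44 × 10^-24 kg·m/s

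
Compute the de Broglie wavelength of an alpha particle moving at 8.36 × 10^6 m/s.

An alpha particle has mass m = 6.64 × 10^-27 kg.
1.19 × 10^-14 m

Using the de Broglie relation λ = h/(mv):

λ = h/(mv)
λ = (6.626 × 10^-34 J·s) / (6.64 × 10^-27 kg × 8.36 × 10^6 m/s)
λ = 1.19 × 10^-14 m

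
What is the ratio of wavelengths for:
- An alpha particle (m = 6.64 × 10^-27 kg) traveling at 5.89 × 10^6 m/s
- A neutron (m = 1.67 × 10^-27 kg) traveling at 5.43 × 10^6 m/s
λ₁/λ₂ = 0.232

Using λ = h/(mv):

λ₁ = h/(m₁v₁) = 1.69 × 10^-14 m
λ₂ = h/(m₂v₂) = 7.31 × 10^-14 m

Ratio λ₁/λ₂ = (m₂v₂)/(m₁v₁)
         = (1.67 × 10^-27 kg × 5.43 × 10^6 m/s) / (6.64 × 10^-27 kg × 5.89 × 10^6 m/s)
         = 0.232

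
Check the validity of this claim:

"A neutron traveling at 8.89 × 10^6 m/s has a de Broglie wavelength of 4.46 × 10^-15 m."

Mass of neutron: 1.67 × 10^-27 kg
False

The claim is incorrect.

Using λ = h/(mv):
λ = (6.626 × 10^-34 J·s) / (1.67 × 10^-27 kg × 8.89 × 10^6 m/s)
λ = 4.46 × 10^-14 m

The actual wavelength differs from the claimed 4.46 × 10^-15 m.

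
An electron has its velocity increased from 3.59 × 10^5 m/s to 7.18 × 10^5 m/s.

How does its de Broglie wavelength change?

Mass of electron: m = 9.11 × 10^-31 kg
The wavelength decreases by a factor of 2.

Using λ = h/(mv):

Initial wavelength: λ₁ = h/(mv₁) = 2.03 × 10^-9 m
Final wavelength: λ₂ = h/(mv₂) = 1.01 × 10^-9 m

Since λ ∝ 1/v, when velocity increases by a factor of 2, the wavelength decreases by a factor of 2.

λ₂/λ₁ = v₁/v₂ = 1/2

The wavelength decreases by a factor of 2.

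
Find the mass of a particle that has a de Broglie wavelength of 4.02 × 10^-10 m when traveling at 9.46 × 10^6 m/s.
1.74 × 10^-31 kg

From the de Broglie relation λ = h/(mv), we solve for m:

m = h/(λv)
m = (6.626 × 10^-34 J·s) / (4.02 × 10^-10 m × 9.46 × 10^6 m/s)
m = 1.74 × 10^-31 kg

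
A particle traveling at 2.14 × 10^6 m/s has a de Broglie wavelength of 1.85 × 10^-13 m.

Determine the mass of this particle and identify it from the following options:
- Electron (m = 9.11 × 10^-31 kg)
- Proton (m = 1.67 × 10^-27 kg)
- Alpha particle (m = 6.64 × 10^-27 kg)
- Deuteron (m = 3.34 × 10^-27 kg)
The particle is a proton.

From λ = h/(mv), solve for mass:

m = h/(λv)
m = (6.626 × 10^-34 J·s) / (1.85 × 10^-13 m × 2.14 × 10^6 m/s)
m = 1.67 × 10^-27 kg

Comparing with the listed masses, this is closest to a proton.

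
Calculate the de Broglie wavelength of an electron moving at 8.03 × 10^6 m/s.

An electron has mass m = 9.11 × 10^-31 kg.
9.06 × 10^-11 m

Using the de Broglie relation λ = h/(mv):

λ = h/(mv)
λ = (6.626 × 10^-34 J·s) / (9.11 × 10^-31 kg × 8.03 × 10^6 m/s)
λ = 9.06 × 10^-11 m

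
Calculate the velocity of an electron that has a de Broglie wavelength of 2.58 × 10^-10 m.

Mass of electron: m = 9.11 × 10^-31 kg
2.82 × 10^6 m/s

From the de Broglie relation λ = h/(mv), we solve for v:

v = h/(mλ)
v = (6.626 × 10^-34 J·s) / (9.11 × 10^-31 kg × 2.58 × 10^-10 m)
v = 2.82 × 10^6 m/s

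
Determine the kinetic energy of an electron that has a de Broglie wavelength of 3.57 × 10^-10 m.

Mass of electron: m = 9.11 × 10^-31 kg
1.89 × 10^-18 J (or 11.8 eV)

From λ = h/√(2mKE), we solve for KE:

λ² = h²/(2mKE)
KE = h²/(2mλ²)
KE = (6.626 × 10^-34 J·s)² / (2 × 9.11 × 10^-31 kg × (3.57 × 10^-10 m)²)
KE = 1.89 × 10^-18 J
KE = 11.8 eV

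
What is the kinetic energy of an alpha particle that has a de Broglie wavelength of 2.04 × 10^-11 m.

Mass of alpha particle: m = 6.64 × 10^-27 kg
7.94 × 10^-20 J (or 0.496 eV)

From λ = h/√(2mKE), we solve for KE:

λ² = h²/(2mKE)
KE = h²/(2mλ²)
KE = (6.626 × 10^-34 J·s)² / (2 × 6.64 × 10^-27 kg × (2.04 × 10^-11 m)²)
KE = 7.94 × 10^-20 J
KE = 0.496 eV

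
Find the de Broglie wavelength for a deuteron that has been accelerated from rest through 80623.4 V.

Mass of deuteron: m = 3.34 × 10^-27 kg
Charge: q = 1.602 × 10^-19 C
7.13 × 10^-14 m

When a particle is accelerated through voltage V, it gains kinetic energy KE = qV.

The de Broglie wavelength is then λ = h/√(2mqV):

λ = h/√(2mqV)
λ = (6.626 × 10^-34 J·s) / √(2 × 3.34 × 10^-27 kg × 1.602 × 10^-19 C × 80623.4 V)
λ = 7.13 × 10^-14 m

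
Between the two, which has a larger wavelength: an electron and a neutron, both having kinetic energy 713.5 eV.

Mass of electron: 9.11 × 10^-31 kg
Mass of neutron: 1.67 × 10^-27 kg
The electron has the longer wavelength.

Using λ = h/√(2mKE):

For electron: λ₁ = h/√(2m₁KE) = 4.59 × 10^-11 m
For neutron: λ₂ = h/√(2m₂KE) = 1.07 × 10^-12 m

Since λ ∝ 1/√m at constant kinetic energy, the lighter particle has the longer wavelength.

The electron has the longer de Broglie wavelength.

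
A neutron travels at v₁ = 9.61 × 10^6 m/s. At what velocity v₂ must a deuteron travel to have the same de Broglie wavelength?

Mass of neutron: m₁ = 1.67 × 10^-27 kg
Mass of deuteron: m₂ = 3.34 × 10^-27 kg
v₂ = 4.80 × 10^6 m/s

For equal de Broglie wavelengths: λ₁ = λ₂

h/(m₁v₁) = h/(m₂v₂)
m₁v₁ = m₂v₂
v₂ = v₁ · (m₁/m₂)

v₂ = 9.61 × 10^6 m/s × (1.67 × 10^-27 kg / 3.34 × 10^-27 kg)
v₂ = 4.80 × 10^6 m/s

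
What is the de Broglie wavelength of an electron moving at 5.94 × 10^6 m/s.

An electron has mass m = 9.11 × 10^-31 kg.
1.22 × 10^-10 m

Using the de Broglie relation λ = h/(mv):

λ = h/(mv)
λ = (6.626 × 10^-34 J·s) / (9.11 × 10^-31 kg × 5.94 × 10^6 m/s)
λ = 1.22 × 10^-10 m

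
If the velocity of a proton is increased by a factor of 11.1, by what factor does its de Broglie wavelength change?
The wavelength decreases by a factor of 11.1.

From λ = h/(mv), the wavelength is inversely proportional to velocity:

λ ∝ 1/v

If v → 11.1v, then λ → λ/11.1

When velocity is increased by a factor of 11.1, the wavelength decreases by a factor of 11.1.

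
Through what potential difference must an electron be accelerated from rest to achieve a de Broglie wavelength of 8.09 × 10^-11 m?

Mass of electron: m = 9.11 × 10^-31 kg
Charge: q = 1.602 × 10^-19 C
230 V

From λ = h/√(2mqV), we solve for V:

λ² = h²/(2mqV)
V = h²/(2mqλ²)
V = (6.626 × 10^-34 J·s)² / (2 × 9.11 × 10^-31 kg × 1.602 × 10^-19 C × (8.09 × 10^-11 m)²)
V = 230 V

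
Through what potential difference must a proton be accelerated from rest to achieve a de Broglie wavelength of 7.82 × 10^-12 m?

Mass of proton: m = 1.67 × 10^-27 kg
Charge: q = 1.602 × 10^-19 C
13.4 V

From λ = h/√(2mqV), we solve for V:

λ² = h²/(2mqV)
V = h²/(2mqλ²)
V = (6.626 × 10^-34 J·s)² / (2 × 1.67 × 10^-27 kg × 1.602 × 10^-19 C × (7.82 × 10^-12 m)²)
V = 13.4 V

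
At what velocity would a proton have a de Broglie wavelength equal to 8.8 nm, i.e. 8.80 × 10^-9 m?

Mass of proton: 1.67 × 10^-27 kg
4.51 × 10^1 m/s

From λ = h/(mv), solve for v:

v = h/(mλ)
v = (6.626 × 10^-34 J·s) / (1.67 × 10^-27 kg × 8.80 × 10^-9 m)
v = 4.51 × 10^1 m/s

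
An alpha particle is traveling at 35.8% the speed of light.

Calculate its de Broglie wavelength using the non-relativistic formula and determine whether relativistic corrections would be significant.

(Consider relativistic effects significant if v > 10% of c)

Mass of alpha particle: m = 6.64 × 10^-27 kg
Yes, relativistic corrections are needed.

Using the non-relativistic de Broglie formula λ = h/(mv):

v = 35.8% × c = 1.073 × 10^8 m/s

λ = h/(mv)
λ = (6.626 × 10^-34 J·s) / (6.64 × 10^-27 kg × 1.073 × 10^8 m/s)
λ = 9.30 × 10^-16 m

Since v = 35.8% of c > 10% of c, relativistic corrections ARE significant and the actual wavelength would differ from this non-relativistic estimate.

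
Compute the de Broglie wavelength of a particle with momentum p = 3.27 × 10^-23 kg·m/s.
2.03 × 10^-11 m

Using the de Broglie relation λ = h/p:

λ = h/p
λ = (6.626 × 10^-34 J·s) / (3.27 × 10^-23 kg·m/s)
λ = 2.03 × 10^-11 m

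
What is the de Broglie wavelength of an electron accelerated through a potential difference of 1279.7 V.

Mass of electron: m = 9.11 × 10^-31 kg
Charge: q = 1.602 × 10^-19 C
3.43 × 10^-11 m

When a particle is accelerated through voltage V, it gains kinetic energy KE = qV.

The de Broglie wavelength is then λ = h/√(2mqV):

λ = h/√(2mqV)
λ = (6.626 × 10^-34 J·s) / √(2 × 9.11 × 10^-31 kg × 1.602 × 10^-19 C × 1279.7 V)
λ = 3.43 × 10^-11 m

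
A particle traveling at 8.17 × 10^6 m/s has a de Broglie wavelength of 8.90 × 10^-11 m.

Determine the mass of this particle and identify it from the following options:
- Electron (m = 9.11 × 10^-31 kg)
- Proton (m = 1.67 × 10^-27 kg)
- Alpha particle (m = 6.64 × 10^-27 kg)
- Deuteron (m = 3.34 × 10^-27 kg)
The particle is an electron.

From λ = h/(mv), solve for mass:

m = h/(λv)
m = (6.626 × 10^-34 J·s) / (8.90 × 10^-11 m × 8.17 × 10^6 m/s)
m = 9.11 × 10^-31 kg

Comparing with the listed masses, this is closest to an electron.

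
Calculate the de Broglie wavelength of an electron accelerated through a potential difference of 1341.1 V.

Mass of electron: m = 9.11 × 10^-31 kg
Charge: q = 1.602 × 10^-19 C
3.35 × 10^-11 m

When a particle is accelerated through voltage V, it gains kinetic energy KE = qV.

The de Broglie wavelength is then λ = h/√(2mqV):

λ = h/√(2mqV)
λ = (6.626 × 10^-34 J·s) / √(2 × 9.11 × 10^-31 kg × 1.602 × 10^-19 C × 1341.1 V)
λ = 3.35 × 10^-11 m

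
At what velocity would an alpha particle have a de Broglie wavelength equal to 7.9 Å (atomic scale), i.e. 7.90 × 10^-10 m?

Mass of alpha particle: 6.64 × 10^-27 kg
1.26 × 10^2 m/s

From λ = h/(mv), solve for v:

v = h/(mλ)
v = (6.626 × 10^-34 J·s) / (6.64 × 10^-27 kg × 7.90 × 10^-10 m)
v = 1.26 × 10^2 m/s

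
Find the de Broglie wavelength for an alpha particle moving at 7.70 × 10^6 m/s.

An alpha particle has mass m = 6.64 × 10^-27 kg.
1.30 × 10^-14 m

Using the de Broglie relation λ = h/(mv):

λ = h/(mv)
λ = (6.626 × 10^-34 J·s) / (6.64 × 10^-27 kg × 7.70 × 10^6 m/s)
λ = 1.30 × 10^-14 m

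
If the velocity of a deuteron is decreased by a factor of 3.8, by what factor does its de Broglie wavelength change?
The wavelength increases by a factor of 3.8.

From λ = h/(mv), the wavelength is inversely proportional to velocity:

λ ∝ 1/v

If v → v/3.8, then λ → 3.8λ

When velocity is decreased by a factor of 3.8, the wavelength increases by a factor of 3.8.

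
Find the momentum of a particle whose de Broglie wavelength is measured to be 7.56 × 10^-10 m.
8.76 × 10^-25 kg·m/s

From the de Broglie relation λ = h/p, we solve for p:

p = h/λ
p = (6.626 × 10^-34 J·s) / (7.56 × 10^-10 m)
p = 8.76 × 10^-25 kg·m/s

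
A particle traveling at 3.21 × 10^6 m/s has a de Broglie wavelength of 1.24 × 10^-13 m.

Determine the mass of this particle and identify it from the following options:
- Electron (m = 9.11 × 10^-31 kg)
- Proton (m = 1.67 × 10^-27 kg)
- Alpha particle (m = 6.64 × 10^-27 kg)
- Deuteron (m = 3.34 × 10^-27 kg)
The particle is a proton.

From λ = h/(mv), solve for mass:

m = h/(λv)
m = (6.626 × 10^-34 J·s) / (1.24 × 10^-13 m × 3.21 × 10^6 m/s)
m = 1.66 × 10^-27 kg

Comparing with the listed masses, this is closest to a proton.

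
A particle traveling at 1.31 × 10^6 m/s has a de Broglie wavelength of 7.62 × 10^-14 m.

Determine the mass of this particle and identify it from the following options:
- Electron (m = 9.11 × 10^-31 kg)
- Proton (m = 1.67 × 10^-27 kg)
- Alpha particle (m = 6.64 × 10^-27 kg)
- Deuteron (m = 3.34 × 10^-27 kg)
The particle is an alpha particle.

From λ = h/(mv), solve for mass:

m = h/(λv)
m = (6.626 × 10^-34 J·s) / (7.62 × 10^-14 m × 1.31 × 10^6 m/s)
m = 6.64 × 10^-27 kg

Comparing with the listed masses, this is closest to an alpha particle.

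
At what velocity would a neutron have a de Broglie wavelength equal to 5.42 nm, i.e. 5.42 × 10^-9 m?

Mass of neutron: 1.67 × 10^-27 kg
7.32 × 10^1 m/s

From λ = h/(mv), solve for v:

v = h/(mλ)
v = (6.626 × 10^-34 J·s) / (1.67 × 10^-27 kg × 5.42 × 10^-9 m)
v = 7.32 × 10^1 m/s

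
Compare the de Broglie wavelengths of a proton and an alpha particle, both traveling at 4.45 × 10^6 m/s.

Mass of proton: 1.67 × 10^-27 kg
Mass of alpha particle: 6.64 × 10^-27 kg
The proton has the longer wavelength.

Using λ = h/(mv), since both particles have the same velocity, the wavelength depends only on mass.

For proton: λ₁ = h/(m₁v) = 8.92 × 10^-14 m
For alpha particle: λ₂ = h/(m₂v) = 2.24 × 10^-14 m

Since λ ∝ 1/m at constant velocity, the lighter particle has the longer wavelength.

The proton has the longer de Broglie wavelength.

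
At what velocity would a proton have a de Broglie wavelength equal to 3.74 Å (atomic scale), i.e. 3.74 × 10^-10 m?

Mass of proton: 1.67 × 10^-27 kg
1.06 × 10^3 m/s

From λ = h/(mv), solve for v:

v = h/(mλ)
v = (6.626 × 10^-34 J·s) / (1.67 × 10^-27 kg × 3.74 × 10^-10 m)
v = 1.06 × 10^3 m/s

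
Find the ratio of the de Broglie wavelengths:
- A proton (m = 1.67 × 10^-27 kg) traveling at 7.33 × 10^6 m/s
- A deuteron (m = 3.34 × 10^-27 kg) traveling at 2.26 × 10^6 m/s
λ₁/λ₂ = 0.617

Using λ = h/(mv):

λ₁ = h/(m₁v₁) = 5.41 × 10^-14 m
λ₂ = h/(m₂v₂) = 8.78 × 10^-14 m

Ratio λ₁/λ₂ = (m₂v₂)/(m₁v₁)
         = (3.34 × 10^-27 kg × 2.26 × 10^6 m/s) / (1.67 × 10^-27 kg × 7.33 × 10^6 m/s)
         = 0.617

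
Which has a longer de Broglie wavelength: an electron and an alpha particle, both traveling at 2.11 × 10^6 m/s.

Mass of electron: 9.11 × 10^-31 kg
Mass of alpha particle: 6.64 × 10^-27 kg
The electron has the longer wavelength.

Using λ = h/(mv), since both particles have the same velocity, the wavelength depends only on mass.

For electron: λ₁ = h/(m₁v) = 3.45 × 10^-10 m
For alpha particle: λ₂ = h/(m₂v) = 4.73 × 10^-14 m

Since λ ∝ 1/m at constant velocity, the lighter particle has the longer wavelength.

The electron has the longer de Broglie wavelength.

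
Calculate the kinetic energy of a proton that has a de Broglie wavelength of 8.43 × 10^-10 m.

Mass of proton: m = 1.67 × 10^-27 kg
1.85 × 10^-22 J (or 1.15 × 10^-3 eV)

From λ = h/√(2mKE), we solve for KE:

λ² = h²/(2mKE)
KE = h²/(2mλ²)
KE = (6.626 × 10^-34 J·s)² / (2 × 1.67 × 10^-27 kg × (8.43 × 10^-10 m)²)
KE = 1.85 × 10^-22 J
KE = 1.15 × 10^-3 eV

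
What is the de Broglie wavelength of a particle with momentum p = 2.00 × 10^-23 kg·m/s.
3.31 × 10^-11 m

Using the de Broglie relation λ = h/p:

λ = h/p
λ = (6.626 × 10^-34 J·s) / (2.00 × 10^-23 kg·m/s)
λ = 3.31 × 10^-11 m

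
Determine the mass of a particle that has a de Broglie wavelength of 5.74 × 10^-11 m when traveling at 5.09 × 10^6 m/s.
2.27 × 10^-30 kg

From the de Broglie relation λ = h/(mv), we solve for m:

m = h/(λv)
m = (6.626 × 10^-34 J·s) / (5.74 × 10^-11 m × 5.09 × 10^6 m/s)
m = 2.27 × 10^-30 kg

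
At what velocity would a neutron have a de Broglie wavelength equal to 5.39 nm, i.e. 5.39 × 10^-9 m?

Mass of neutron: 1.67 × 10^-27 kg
7.36 × 10^1 m/s

From λ = h/(mv), solve for v:

v = h/(mλ)
v = (6.626 × 10^-34 J·s) / (1.67 × 10^-27 kg × 5.39 × 10^-9 m)
v = 7.36 × 10^1 m/s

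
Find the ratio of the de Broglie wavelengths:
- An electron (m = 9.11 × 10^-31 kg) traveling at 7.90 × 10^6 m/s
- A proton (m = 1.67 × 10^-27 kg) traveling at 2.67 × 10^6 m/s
λ₁/λ₂ = 620

Using λ = h/(mv):

λ₁ = h/(m₁v₁) = 9.21 × 10^-11 m
λ₂ = h/(m₂v₂) = 1.49 × 10^-13 m

Ratio λ₁/λ₂ = (m₂v₂)/(m₁v₁)
         = (1.67 × 10^-27 kg × 2.67 × 10^6 m/s) / (9.11 × 10^-31 kg × 7.90 × 10^6 m/s)
         = 620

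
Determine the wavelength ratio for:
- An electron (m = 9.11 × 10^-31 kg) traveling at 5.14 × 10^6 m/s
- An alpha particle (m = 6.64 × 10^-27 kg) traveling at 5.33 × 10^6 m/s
λ₁/λ₂ = 7.56 × 10^3

Using λ = h/(mv):

λ₁ = h/(m₁v₁) = 1.42 × 10^-10 m
λ₂ = h/(m₂v₂) = 1.87 × 10^-14 m

Ratio λ₁/λ₂ = (m₂v₂)/(m₁v₁)
         = (6.64 × 10^-27 kg × 5.33 × 10^6 m/s) / (9.11 × 10^-31 kg × 5.14 × 10^6 m/s)
         = 7.56 × 10^3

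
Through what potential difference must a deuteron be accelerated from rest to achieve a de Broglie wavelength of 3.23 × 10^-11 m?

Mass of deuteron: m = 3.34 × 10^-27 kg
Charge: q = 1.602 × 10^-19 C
3.93 × 10^-1 V

From λ = h/√(2mqV), we solve for V:

λ² = h²/(2mqV)
V = h²/(2mqλ²)
V = (6.626 × 10^-34 J·s)² / (2 × 3.34 × 10^-27 kg × 1.602 × 10^-19 C × (3.23 × 10^-11 m)²)
V = 3.93 × 10^-1 V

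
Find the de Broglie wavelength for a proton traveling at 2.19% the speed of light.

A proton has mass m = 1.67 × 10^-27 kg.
6.04 × 10^-14 m

Using the de Broglie relation λ = h/(mv):

v = 2.19% × c = 6.565 × 10^6 m/s

λ = h/(mv)
λ = (6.626 × 10^-34 J·s) / (1.67 × 10^-27 kg × 6.565 × 10^6 m/s)
λ = 6.04 × 10^-14 m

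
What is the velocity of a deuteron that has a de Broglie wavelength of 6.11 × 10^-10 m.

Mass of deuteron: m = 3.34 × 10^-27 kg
3.25 × 10^2 m/s

From the de Broglie relation λ = h/(mv), we solve for v:

v = h/(mλ)
v = (6.626 × 10^-34 J·s) / (3.34 × 10^-27 kg × 6.11 × 10^-10 m)
v = 3.25 × 10^2 m/s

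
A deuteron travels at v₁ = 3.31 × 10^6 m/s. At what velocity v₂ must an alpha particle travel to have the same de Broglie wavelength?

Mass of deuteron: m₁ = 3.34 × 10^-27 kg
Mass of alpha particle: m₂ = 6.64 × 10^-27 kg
v₂ = 1.66 × 10^6 m/s

For equal de Broglie wavelengths: λ₁ = λ₂

h/(m₁v₁) = h/(m₂v₂)
m₁v₁ = m₂v₂
v₂ = v₁ · (m₁/m₂)

v₂ = 3.31 × 10^6 m/s × (3.34 × 10^-27 kg / 6.64 × 10^-27 kg)
v₂ = 1.66 × 10^6 m/s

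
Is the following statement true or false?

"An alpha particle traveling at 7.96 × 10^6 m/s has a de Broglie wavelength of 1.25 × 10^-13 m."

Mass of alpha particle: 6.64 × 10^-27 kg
False

The claim is incorrect.

Using λ = h/(mv):
λ = (6.626 × 10^-34 J·s) / (6.64 × 10^-27 kg × 7.96 × 10^6 m/s)
λ = 1.25 × 10^-14 m

The actual wavelength differs from the claimed 1.25 × 10^-13 m.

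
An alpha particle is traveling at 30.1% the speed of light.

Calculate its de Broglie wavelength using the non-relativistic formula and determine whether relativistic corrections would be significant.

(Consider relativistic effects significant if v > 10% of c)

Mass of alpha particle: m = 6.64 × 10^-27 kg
Yes, relativistic corrections are needed.

Using the non-relativistic de Broglie formula λ = h/(mv):

v = 30.1% × c = 9.024 × 10^7 m/s

λ = h/(mv)
λ = (6.626 × 10^-34 J·s) / (6.64 × 10^-27 kg × 9.024 × 10^7 m/s)
λ = 1.11 × 10^-15 m

Since v = 30.1% of c > 10% of c, relativistic corrections ARE significant and the actual wavelength would differ from this non-relativistic estimate.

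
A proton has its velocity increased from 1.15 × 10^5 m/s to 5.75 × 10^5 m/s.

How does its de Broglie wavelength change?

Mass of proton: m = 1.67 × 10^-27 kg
The wavelength decreases by a factor of 5.

Using λ = h/(mv):

Initial wavelength: λ₁ = h/(mv₁) = 3.45 × 10^-12 m
Final wavelength: λ₂ = h/(mv₂) = 6.90 × 10^-13 m

Since λ ∝ 1/v, when velocity increases by a factor of 5, the wavelength decreases by a factor of 5.

λ₂/λ₁ = v₁/v₂ = 1/5

The wavelength decreases by a factor of 5.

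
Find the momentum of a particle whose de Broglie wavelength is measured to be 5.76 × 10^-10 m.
1.15 × 10^-24 kg·m/s

From the de Broglie relation λ = h/p, we solve for p:

p = h/λ
p = (6.626 × 10^-34 J·s) / (5.76 × 10^-10 m)
p = 1.15 × 10^-24 kg·m/s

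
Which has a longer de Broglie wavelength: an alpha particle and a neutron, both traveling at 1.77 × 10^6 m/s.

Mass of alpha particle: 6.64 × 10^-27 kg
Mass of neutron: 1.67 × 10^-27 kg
The neutron has the longer wavelength.

Using λ = h/(mv), since both particles have the same velocity, the wavelength depends only on mass.

For alpha particle: λ₁ = h/(m₁v) = 5.64 × 10^-14 m
For neutron: λ₂ = h/(m₂v) = 2.24 × 10^-13 m

Since λ ∝ 1/m at constant velocity, the lighter particle has the longer wavelength.

The neutron has the longer de Broglie wavelength.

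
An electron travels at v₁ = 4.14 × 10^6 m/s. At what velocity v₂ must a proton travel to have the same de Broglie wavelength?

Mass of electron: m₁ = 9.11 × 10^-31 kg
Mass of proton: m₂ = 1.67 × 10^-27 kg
v₂ = 2.26 × 10^3 m/s

For equal de Broglie wavelengths: λ₁ = λ₂

h/(m₁v₁) = h/(m₂v₂)
m₁v₁ = m₂v₂
v₂ = v₁ · (m₁/m₂)

v₂ = 4.14 × 10^6 m/s × (9.11 × 10^-31 kg / 1.67 × 10^-27 kg)
v₂ = 2.26 × 10^3 m/s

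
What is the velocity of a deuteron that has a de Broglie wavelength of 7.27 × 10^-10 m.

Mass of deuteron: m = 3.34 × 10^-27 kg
2.73 × 10^2 m/s

From the de Broglie relation λ = h/(mv), we solve for v:

v = h/(mλ)
v = (6.626 × 10^-34 J·s) / (3.34 × 10^-27 kg × 7.27 × 10^-10 m)
v = 2.73 × 10^2 m/s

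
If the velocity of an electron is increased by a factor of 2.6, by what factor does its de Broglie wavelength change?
The wavelength decreases by a factor of 2.6.

From λ = h/(mv), the wavelength is inversely proportional to velocity:

λ ∝ 1/v

If v → 2.6v, then λ → λ/2.6

When velocity is increased by a factor of 2.6, the wavelength decreases by a factor of 2.6.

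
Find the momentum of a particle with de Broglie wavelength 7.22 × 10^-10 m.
9.18 × 10^-25 kg·m/s

From the de Broglie relation λ = h/p, we solve for p:

p = h/λ
p = (6.626 × 10^-34 J·s) / (7.22 × 10^-10 m)
p = 9.18 × 10^-25 kg·m/s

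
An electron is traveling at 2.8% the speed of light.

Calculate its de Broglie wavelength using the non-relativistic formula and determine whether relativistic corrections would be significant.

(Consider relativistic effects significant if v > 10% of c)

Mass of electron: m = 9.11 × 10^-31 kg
No, relativistic corrections are not needed.

Using the non-relativistic de Broglie formula λ = h/(mv):

v = 2.8% × c = 8.394 × 10^6 m/s

λ = h/(mv)
λ = (6.626 × 10^-34 J·s) / (9.11 × 10^-31 kg × 8.394 × 10^6 m/s)
λ = 8.66 × 10^-11 m

Since v = 2.8% of c < 10% of c, relativistic corrections are NOT significant and this non-relativistic result is a good approximation.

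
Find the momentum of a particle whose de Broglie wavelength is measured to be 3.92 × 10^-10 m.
1.69 × 10^-24 kg·m/s

From the de Broglie relation λ = h/p, we solve for p:

p = h/λ
p = (6.626 × 10^-34 J·s) / (3.92 × 10^-10 m)
p = 1.69 × 10^-24 kg·m/s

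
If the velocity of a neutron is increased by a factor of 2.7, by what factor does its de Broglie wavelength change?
The wavelength decreases by a factor of 2.7.

From λ = h/(mv), the wavelength is inversely proportional to velocity:

λ ∝ 1/v

If v → 2.7v, then λ → λ/2.7

When velocity is increased by a factor of 2.7, the wavelength decreases by a factor of 2.7.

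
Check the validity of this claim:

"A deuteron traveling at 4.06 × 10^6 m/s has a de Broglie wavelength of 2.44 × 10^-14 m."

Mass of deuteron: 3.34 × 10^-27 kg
False

The claim is incorrect.

Using λ = h/(mv):
λ = (6.626 × 10^-34 J·s) / (3.34 × 10^-27 kg × 4.06 × 10^6 m/s)
λ = 4.89 × 10^-14 m

The actual wavelength differs from the claimed 2.44 × 10^-14 m.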